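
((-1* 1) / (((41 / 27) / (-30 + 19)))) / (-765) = -33 / 3485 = -0.01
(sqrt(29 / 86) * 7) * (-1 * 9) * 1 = -63 * sqrt(2494) / 86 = -36.58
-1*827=-827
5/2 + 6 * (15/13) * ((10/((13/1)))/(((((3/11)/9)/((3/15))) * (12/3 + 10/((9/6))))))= 7835/1352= 5.80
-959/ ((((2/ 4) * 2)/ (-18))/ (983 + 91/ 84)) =33974493/ 2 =16987246.50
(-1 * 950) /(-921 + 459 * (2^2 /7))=6650 /4611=1.44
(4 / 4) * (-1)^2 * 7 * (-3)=-21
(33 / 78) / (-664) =-0.00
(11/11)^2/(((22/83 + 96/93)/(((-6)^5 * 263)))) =-2631005712/1669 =-1576396.47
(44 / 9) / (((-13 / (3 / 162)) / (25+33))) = -1276 / 3159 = -0.40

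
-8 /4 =-2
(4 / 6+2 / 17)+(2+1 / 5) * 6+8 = 5606 / 255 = 21.98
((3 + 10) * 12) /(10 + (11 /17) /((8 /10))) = 3536 /245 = 14.43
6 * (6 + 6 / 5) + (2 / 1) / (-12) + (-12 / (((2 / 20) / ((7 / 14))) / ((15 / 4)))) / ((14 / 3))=-544 / 105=-5.18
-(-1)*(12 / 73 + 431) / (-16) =-31475 / 1168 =-26.95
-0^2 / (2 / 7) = 0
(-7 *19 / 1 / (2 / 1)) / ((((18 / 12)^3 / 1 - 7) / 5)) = 2660 / 29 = 91.72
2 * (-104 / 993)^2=21632 / 986049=0.02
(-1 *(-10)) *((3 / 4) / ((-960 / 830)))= -415 / 64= -6.48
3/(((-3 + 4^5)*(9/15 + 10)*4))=15/216452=0.00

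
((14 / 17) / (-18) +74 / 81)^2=0.75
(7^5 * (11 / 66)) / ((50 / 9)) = 50421 / 100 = 504.21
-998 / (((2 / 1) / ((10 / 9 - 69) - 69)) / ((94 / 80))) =3611762 / 45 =80261.38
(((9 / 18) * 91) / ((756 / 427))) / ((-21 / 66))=-8723 / 108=-80.77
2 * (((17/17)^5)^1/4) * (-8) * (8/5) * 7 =-44.80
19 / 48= 0.40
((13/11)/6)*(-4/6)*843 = -3653/33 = -110.70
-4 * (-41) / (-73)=-164 / 73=-2.25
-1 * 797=-797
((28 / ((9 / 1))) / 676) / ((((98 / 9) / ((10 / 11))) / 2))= 10 / 13013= 0.00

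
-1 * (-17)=17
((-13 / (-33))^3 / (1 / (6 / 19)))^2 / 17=19307236 / 880637658417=0.00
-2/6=-1/3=-0.33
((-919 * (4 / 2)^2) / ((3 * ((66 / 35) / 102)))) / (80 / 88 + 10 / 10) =-312460 / 9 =-34717.78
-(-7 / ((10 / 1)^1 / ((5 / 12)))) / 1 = 7 / 24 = 0.29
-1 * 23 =-23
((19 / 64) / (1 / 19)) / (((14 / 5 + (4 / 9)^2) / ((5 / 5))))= 146205 / 77696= 1.88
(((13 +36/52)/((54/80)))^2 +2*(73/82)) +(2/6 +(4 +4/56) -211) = 14614624303/70717374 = 206.66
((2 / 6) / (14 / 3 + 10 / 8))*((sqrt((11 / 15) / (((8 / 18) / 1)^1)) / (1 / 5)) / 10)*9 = 9*sqrt(165) / 355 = 0.33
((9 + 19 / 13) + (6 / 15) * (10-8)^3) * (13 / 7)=888 / 35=25.37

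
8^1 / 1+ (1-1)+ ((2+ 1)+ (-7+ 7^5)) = 16811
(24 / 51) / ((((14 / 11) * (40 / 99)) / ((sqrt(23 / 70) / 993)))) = 363 * sqrt(1610) / 27572300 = 0.00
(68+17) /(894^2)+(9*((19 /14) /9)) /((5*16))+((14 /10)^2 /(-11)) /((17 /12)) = -22745383123 /209239984800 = -0.11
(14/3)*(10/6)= 70/9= 7.78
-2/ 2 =-1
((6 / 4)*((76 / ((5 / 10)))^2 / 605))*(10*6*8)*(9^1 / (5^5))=29942784 / 378125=79.19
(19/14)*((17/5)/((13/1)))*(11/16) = 3553/14560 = 0.24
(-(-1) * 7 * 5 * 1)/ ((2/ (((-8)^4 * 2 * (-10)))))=-1433600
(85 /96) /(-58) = -85 /5568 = -0.02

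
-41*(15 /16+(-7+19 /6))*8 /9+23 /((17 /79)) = 195001 /918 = 212.42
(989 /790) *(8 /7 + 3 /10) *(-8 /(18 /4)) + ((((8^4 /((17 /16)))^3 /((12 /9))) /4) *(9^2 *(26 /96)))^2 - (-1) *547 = 166787709638390050591399059473945111 /3003317022825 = 55534500144611802480602.17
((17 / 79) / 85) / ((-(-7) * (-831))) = -1 / 2297715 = -0.00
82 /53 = 1.55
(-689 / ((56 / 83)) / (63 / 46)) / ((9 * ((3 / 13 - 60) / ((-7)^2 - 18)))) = 530066303 / 12335652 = 42.97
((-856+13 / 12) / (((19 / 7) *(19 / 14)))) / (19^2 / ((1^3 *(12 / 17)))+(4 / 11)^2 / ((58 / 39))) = -3527885438 / 7775390197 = -0.45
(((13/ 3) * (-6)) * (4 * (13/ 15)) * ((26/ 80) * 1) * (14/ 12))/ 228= -15379/ 102600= -0.15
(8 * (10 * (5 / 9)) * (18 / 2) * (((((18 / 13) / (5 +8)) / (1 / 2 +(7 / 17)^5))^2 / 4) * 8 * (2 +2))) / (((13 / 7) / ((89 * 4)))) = 20834938920623695257600 / 784385403987728413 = 26562.12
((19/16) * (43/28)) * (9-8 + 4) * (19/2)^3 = 28019015/3584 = 7817.81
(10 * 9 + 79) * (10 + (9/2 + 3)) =2957.50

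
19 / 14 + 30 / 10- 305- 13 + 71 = -3397 / 14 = -242.64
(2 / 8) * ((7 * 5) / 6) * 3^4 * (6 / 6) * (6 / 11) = 2835 / 44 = 64.43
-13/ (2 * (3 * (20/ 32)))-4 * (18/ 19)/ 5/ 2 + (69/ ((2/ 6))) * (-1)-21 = -66076/ 285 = -231.85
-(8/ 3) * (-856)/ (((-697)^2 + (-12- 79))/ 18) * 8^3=3506176/ 80953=43.31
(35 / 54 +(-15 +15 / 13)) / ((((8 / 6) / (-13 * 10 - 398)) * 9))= 203830 / 351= 580.71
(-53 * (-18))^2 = 910116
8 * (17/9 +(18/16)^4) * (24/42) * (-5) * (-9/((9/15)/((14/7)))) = 459575/192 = 2393.62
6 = 6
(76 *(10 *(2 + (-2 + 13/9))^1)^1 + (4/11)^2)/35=1195624/38115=31.37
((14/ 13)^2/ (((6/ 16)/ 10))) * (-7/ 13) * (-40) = 4390400/ 6591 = 666.12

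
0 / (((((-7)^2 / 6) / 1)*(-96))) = 0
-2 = -2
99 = 99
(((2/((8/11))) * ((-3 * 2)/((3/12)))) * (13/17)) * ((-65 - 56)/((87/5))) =173030/493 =350.97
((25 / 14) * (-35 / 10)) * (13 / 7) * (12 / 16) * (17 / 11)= -16575 / 1232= -13.45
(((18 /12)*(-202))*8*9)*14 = -305424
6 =6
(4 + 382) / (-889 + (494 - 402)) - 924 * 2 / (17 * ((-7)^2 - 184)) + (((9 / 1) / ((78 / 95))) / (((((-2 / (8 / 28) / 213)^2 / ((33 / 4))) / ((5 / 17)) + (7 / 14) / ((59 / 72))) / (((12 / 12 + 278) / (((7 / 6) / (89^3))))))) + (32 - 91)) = 45285091417990899153746831 / 14963165962093440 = 3026437822.90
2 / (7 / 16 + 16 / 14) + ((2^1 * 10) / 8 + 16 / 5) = 12329 / 1770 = 6.97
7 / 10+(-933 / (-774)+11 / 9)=6052 / 1935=3.13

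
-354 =-354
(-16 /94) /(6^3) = -1 /1269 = -0.00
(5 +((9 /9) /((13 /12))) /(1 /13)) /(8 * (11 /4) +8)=17 /30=0.57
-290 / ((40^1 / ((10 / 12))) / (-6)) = 145 / 4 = 36.25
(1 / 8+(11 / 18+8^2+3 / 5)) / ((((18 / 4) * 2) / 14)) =101.63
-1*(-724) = 724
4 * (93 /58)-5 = 41 /29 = 1.41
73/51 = 1.43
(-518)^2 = 268324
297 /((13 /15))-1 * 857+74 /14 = -46321 /91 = -509.02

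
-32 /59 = -0.54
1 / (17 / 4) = 4 / 17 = 0.24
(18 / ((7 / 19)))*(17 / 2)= 2907 / 7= 415.29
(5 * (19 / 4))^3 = 857375 / 64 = 13396.48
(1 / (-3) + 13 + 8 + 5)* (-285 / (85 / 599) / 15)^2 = 9973591397 / 21675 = 460142.63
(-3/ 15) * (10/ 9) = -2/ 9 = -0.22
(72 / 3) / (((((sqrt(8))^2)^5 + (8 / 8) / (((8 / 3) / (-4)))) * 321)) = 16 / 7012031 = 0.00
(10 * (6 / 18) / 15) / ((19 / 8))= 16 / 171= 0.09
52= 52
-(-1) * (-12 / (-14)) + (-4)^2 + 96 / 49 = 922 / 49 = 18.82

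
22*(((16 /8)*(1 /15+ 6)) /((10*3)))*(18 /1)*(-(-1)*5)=4004 /5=800.80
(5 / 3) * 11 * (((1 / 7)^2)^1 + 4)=10835 / 147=73.71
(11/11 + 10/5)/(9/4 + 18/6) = 4/7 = 0.57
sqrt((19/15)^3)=19 * sqrt(285)/225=1.43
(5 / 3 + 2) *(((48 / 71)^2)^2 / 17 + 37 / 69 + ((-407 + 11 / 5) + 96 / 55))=-659882304847669 / 447118527195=-1475.86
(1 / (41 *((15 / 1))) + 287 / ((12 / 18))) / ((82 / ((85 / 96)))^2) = 765152065 / 15244222464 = 0.05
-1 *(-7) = 7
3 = 3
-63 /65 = -0.97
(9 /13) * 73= 657 /13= 50.54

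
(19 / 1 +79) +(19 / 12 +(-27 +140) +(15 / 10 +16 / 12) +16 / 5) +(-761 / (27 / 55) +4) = -716887 / 540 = -1327.57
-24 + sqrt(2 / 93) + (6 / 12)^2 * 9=-87 / 4 + sqrt(186) / 93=-21.60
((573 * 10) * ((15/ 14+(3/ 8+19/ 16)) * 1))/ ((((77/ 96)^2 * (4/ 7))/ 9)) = 2190693600/ 5929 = 369487.87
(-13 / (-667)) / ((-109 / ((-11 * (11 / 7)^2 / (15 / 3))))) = 17303 / 17812235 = 0.00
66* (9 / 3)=198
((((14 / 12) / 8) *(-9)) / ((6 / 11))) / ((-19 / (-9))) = -693 / 608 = -1.14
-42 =-42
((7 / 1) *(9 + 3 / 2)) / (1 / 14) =1029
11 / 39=0.28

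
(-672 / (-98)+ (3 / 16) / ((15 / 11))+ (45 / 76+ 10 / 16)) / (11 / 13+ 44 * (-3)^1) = -103259 / 1649200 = -0.06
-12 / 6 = -2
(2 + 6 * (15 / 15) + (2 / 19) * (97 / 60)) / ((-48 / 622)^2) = 450429697 / 328320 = 1371.92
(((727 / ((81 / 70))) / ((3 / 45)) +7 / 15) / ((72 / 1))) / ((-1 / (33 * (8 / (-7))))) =1999349 / 405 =4936.66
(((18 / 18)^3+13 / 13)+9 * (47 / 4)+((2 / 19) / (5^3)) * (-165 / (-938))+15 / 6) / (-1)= -98243907 / 891100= -110.25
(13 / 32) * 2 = 13 / 16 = 0.81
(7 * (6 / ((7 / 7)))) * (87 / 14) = 261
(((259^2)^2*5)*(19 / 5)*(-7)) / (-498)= 598481454613 / 498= 1201769989.18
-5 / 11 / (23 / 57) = -285 / 253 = -1.13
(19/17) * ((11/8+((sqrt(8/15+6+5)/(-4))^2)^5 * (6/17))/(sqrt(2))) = 61884320349767 * sqrt(2)/76706611200000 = 1.14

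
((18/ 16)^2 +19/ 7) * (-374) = -1488.49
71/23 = 3.09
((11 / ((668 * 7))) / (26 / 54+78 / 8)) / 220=27 / 25834900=0.00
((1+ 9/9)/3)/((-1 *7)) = -2/21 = -0.10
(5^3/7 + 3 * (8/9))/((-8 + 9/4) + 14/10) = -8620/1827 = -4.72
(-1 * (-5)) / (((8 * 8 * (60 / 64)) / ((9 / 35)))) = 3 / 140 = 0.02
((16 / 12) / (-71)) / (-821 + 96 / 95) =380 / 16592487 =0.00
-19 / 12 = -1.58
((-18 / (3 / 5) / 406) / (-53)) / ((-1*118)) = -15 / 1269562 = -0.00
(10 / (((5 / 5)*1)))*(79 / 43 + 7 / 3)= 41.71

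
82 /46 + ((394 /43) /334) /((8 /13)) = 1.83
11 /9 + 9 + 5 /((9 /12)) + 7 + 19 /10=2321 /90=25.79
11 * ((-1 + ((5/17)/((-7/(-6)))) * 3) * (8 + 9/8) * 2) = -23287/476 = -48.92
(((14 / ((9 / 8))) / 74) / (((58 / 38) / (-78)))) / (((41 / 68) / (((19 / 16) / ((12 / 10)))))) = -5584670 / 395937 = -14.10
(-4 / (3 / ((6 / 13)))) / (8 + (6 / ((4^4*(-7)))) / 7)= -50176 / 652249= -0.08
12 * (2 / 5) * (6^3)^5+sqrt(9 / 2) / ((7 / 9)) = 27 * sqrt(2) / 14+11284439629824 / 5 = 2256887925967.53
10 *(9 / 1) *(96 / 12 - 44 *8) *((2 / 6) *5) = -51600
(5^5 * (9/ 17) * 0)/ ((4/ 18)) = 0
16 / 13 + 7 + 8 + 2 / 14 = 1490 / 91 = 16.37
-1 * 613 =-613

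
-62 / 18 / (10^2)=-31 / 900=-0.03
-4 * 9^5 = -236196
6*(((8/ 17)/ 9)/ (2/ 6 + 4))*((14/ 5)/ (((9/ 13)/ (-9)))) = -224/ 85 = -2.64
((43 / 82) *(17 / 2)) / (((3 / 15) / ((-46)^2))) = 1933495 / 41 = 47158.41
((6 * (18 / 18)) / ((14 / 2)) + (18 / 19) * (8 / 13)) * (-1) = -2490 / 1729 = -1.44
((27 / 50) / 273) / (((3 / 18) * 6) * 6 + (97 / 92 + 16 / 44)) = 4554 / 17078425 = 0.00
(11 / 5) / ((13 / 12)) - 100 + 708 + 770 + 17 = 1397.03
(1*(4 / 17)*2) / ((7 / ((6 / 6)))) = 8 / 119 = 0.07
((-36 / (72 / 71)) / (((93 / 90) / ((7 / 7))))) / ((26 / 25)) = -26625 / 806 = -33.03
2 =2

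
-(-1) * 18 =18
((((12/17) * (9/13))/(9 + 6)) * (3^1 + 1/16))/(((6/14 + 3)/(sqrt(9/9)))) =0.03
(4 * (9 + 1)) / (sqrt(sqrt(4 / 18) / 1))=20 * 2^(3 / 4) * sqrt(3)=58.26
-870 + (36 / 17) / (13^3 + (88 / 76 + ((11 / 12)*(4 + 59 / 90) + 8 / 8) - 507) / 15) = -9849608473890 / 11321401787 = -870.00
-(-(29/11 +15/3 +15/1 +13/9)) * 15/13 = 11920/429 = 27.79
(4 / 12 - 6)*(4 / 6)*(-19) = 646 / 9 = 71.78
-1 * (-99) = 99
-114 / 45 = -38 / 15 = -2.53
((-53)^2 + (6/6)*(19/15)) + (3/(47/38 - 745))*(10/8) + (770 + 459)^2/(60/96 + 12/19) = 65039887324573/53982330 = 1204836.61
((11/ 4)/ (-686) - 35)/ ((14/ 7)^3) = -96051/ 21952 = -4.38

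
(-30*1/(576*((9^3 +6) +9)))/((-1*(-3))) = -5/214272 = -0.00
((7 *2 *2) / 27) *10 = 280 / 27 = 10.37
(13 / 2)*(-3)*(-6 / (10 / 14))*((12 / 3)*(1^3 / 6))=546 / 5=109.20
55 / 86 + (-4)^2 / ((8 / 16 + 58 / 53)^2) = 17031591 / 2456246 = 6.93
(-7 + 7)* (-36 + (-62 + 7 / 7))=0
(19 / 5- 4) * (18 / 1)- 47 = -253 / 5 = -50.60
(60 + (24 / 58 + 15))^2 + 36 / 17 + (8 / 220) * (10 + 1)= 406732339 / 71485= 5689.76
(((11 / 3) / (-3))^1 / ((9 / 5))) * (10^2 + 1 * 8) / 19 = -3.86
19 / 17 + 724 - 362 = 6173 / 17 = 363.12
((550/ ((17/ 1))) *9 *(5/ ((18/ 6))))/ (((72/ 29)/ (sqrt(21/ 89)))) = 39875 *sqrt(1869)/ 18156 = 94.95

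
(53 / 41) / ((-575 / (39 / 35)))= -2067 / 825125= -0.00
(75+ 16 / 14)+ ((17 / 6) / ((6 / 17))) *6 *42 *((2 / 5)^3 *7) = 859641 / 875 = 982.45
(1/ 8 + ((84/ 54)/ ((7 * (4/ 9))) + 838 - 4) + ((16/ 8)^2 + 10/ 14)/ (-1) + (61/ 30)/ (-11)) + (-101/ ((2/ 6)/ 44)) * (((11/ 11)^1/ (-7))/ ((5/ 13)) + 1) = -69765589/ 9240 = -7550.39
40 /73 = 0.55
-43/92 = -0.47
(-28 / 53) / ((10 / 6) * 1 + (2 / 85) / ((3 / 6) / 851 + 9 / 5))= -21881244 / 69571351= -0.31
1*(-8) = -8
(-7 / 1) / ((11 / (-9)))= 63 / 11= 5.73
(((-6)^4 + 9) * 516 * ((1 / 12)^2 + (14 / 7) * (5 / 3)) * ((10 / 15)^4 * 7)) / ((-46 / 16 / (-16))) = 10748541440 / 621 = 17308440.32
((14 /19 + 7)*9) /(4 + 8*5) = 1323 /836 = 1.58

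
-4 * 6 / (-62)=12 / 31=0.39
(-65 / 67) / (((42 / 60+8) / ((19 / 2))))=-6175 / 5829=-1.06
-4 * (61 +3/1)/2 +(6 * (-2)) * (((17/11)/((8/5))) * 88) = -1148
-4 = -4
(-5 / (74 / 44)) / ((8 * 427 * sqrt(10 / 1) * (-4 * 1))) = 11 * sqrt(10) / 505568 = 0.00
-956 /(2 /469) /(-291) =224182 /291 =770.38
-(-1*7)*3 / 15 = 7 / 5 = 1.40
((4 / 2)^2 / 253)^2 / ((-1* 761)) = -16 / 48710849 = -0.00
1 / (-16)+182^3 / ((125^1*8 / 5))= 12057111 / 400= 30142.78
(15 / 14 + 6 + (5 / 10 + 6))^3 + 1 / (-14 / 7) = 1714407 / 686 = 2499.14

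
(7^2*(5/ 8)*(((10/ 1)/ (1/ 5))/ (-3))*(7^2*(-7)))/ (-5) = -420175/ 12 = -35014.58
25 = 25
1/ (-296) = -1/ 296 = -0.00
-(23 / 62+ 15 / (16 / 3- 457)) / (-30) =1135 / 100812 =0.01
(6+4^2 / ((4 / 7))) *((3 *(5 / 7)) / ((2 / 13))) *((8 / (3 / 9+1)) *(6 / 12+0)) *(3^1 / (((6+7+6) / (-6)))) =-1345.94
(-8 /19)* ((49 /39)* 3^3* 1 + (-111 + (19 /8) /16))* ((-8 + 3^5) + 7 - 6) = 7552531 /988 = 7644.26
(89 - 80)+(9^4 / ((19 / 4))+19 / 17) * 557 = 248708420 / 323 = 769995.11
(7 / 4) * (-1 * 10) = -35 / 2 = -17.50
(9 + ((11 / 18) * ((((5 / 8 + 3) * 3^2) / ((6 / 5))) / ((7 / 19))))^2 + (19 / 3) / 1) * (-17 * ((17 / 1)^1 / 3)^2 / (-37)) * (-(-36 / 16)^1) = 4546083958769 / 66834432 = 68020.09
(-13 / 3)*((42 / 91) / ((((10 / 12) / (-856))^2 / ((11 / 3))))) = -193442304 / 25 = -7737692.16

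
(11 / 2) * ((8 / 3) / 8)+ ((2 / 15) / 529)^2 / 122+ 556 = 4285072308529 / 7681635450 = 557.83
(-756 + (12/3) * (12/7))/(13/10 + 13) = -52440/1001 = -52.39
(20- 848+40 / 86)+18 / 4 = -70781 / 86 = -823.03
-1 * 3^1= -3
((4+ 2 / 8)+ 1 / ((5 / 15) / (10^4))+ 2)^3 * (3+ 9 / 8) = 57059647425515625 / 512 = 111444623877960.21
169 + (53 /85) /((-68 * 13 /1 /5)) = 2539679 /15028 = 169.00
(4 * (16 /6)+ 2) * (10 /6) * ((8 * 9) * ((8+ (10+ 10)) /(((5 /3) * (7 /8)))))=29184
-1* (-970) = 970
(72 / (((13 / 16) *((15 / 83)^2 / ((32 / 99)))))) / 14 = 14108672 / 225225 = 62.64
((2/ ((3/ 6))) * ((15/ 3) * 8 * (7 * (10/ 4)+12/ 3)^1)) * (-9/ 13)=-2381.54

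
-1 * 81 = -81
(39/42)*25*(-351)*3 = -342225/14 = -24444.64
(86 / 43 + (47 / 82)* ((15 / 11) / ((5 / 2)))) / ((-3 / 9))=-3129 / 451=-6.94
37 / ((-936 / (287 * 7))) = -74333 / 936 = -79.42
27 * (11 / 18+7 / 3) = 159 / 2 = 79.50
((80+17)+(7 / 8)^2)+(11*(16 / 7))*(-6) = -23785 / 448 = -53.09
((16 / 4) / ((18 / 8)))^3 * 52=292.17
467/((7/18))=8406/7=1200.86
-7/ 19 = -0.37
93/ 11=8.45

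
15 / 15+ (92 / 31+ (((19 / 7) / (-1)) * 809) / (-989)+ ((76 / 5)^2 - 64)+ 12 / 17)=15864602746 / 91210525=173.93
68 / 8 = 17 / 2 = 8.50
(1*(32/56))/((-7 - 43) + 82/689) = -0.01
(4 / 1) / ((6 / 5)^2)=25 / 9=2.78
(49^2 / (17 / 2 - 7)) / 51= 4802 / 153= 31.39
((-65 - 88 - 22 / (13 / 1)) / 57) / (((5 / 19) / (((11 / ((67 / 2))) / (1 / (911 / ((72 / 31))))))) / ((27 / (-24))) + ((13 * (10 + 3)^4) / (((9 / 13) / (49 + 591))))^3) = -151806756123 / 2261986312816697405559404970013478560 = -0.00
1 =1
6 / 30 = 1 / 5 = 0.20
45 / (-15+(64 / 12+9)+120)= 135 / 358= 0.38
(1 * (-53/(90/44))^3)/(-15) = 1159.76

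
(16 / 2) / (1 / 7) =56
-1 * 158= -158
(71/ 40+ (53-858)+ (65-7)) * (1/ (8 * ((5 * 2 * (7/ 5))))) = -29809/ 4480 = -6.65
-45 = -45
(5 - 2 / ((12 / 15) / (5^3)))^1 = -615 / 2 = -307.50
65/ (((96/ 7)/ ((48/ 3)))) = 455/ 6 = 75.83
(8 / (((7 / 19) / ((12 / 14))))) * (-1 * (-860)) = 784320 / 49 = 16006.53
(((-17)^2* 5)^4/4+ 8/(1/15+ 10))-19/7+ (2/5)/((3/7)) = 69125396391846827/63420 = 1089962100155.26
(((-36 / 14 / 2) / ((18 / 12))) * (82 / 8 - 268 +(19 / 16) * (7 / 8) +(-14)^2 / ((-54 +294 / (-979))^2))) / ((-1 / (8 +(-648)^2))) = -76137767603374867 / 824245800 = -92372648.55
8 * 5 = 40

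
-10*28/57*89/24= -3115/171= -18.22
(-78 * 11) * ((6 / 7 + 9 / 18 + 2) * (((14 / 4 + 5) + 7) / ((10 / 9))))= -5625477 / 140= -40181.98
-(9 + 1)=-10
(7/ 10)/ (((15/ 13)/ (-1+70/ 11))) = 5369/ 1650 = 3.25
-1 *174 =-174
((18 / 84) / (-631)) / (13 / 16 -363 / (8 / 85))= 24 / 272515649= 0.00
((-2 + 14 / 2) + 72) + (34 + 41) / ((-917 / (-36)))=79.94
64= 64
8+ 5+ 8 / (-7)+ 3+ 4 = 132 / 7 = 18.86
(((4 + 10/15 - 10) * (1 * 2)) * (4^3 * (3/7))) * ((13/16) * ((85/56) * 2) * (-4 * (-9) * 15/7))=-55668.80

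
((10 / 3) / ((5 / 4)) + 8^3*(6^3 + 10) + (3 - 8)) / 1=347129 / 3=115709.67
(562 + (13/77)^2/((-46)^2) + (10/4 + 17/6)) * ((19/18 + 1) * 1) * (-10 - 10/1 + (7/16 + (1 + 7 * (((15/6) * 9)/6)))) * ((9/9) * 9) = 32392335396695/401464448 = 80685.44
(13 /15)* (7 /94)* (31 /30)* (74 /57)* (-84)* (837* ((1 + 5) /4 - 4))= 67949427 /4465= 15218.24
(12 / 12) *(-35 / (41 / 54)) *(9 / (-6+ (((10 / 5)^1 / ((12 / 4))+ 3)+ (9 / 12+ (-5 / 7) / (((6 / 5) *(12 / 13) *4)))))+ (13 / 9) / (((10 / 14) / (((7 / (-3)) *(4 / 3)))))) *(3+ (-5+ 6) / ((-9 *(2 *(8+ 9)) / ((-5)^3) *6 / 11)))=9583104538 / 4842909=1978.79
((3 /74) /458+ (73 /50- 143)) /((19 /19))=-119926767 /847300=-141.54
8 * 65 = 520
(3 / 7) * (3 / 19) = 9 / 133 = 0.07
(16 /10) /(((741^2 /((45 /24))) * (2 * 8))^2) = 5 /68605711828992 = 0.00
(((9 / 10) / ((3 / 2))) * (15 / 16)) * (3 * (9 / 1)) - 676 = -10573 / 16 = -660.81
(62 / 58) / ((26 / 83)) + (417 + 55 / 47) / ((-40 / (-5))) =55.68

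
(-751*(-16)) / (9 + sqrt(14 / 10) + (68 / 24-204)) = -415633440 / 6646793-432576*sqrt(35) / 6646793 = -62.92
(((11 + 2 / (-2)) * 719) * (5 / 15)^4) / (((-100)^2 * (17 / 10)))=719 / 137700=0.01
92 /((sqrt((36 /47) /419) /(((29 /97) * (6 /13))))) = 2668 * sqrt(19693) /1261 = 296.91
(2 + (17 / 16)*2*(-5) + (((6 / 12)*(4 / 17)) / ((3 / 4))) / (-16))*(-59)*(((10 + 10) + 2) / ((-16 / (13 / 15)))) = -29723551 / 48960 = -607.10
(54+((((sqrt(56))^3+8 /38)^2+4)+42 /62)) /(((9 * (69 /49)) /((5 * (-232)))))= -111746065097240 /6949611- 50928640 * sqrt(14) /11799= -16095620.82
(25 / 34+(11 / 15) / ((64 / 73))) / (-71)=-0.02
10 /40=1 /4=0.25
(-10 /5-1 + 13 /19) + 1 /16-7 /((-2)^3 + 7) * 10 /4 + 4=5851 /304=19.25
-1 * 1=-1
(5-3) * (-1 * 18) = -36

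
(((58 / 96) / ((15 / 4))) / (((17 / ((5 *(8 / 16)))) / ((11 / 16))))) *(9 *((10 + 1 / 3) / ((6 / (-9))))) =-9889 / 4352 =-2.27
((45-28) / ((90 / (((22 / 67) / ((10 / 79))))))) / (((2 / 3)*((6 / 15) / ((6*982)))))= 7253543 / 670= 10826.18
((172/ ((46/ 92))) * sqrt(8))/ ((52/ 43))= 7396 * sqrt(2)/ 13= 804.58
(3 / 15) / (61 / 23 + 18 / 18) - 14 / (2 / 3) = -8797 / 420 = -20.95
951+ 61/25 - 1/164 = 3909079/4100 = 953.43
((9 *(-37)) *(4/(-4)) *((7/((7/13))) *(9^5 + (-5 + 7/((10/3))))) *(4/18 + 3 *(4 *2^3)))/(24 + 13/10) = 245954167706/253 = 972150860.50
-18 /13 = -1.38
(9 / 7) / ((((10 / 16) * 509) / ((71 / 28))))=1278 / 124705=0.01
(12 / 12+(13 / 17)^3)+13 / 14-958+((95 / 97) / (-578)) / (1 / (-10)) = -6375672409 / 6671854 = -955.61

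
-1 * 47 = -47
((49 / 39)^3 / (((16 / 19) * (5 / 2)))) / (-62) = -2235331 / 147111120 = -0.02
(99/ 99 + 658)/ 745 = 659/ 745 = 0.88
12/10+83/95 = 197/95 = 2.07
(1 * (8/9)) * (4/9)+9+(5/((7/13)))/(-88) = 463511/49896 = 9.29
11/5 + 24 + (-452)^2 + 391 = 1023606/5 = 204721.20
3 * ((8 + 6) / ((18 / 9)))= 21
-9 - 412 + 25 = -396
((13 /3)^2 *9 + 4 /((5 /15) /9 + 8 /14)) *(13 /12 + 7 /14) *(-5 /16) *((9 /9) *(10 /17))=-1918145 /37536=-51.10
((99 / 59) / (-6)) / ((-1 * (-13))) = -0.02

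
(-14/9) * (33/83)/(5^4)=-154/155625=-0.00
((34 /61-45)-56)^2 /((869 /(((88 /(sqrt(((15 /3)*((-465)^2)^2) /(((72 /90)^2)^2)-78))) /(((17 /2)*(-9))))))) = -9610273024*sqrt(146103908183157) /6571129488078735230139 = -0.00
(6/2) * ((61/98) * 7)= 183/14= 13.07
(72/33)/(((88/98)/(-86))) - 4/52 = -328813/1573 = -209.04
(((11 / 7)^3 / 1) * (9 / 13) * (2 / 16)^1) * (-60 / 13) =-179685 / 115934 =-1.55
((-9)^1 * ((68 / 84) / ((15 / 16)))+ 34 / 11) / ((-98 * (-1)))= -901 / 18865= -0.05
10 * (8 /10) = 8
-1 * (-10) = 10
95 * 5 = 475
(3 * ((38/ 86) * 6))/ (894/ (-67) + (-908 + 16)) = -11457/ 1304147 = -0.01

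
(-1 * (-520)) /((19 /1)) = 520 /19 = 27.37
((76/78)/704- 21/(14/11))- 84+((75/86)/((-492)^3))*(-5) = -49064640713345/488212103808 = -100.50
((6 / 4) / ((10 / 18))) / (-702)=-1 / 260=-0.00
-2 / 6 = -1 / 3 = -0.33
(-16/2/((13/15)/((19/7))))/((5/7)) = -456/13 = -35.08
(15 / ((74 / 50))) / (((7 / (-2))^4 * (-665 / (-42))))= 0.00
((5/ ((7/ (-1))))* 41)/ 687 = -205/ 4809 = -0.04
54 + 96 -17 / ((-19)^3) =1028867 / 6859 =150.00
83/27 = 3.07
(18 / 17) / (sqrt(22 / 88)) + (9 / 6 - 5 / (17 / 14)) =-1 / 2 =-0.50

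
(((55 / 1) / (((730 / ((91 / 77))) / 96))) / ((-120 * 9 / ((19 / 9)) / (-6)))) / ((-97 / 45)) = -988 / 21243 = -0.05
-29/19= -1.53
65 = 65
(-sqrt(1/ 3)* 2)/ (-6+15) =-2* sqrt(3)/ 27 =-0.13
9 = 9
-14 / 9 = -1.56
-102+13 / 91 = -713 / 7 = -101.86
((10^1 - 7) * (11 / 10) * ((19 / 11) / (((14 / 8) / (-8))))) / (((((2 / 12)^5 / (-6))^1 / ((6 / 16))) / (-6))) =-95738112 / 35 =-2735374.63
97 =97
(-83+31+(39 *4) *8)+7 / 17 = 20339 / 17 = 1196.41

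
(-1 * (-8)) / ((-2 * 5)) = -4 / 5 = -0.80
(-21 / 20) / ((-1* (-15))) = -7 / 100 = -0.07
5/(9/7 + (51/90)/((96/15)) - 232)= -6720/309961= -0.02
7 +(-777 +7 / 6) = -4613 / 6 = -768.83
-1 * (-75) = 75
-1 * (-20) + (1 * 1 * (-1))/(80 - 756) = 13521/676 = 20.00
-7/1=-7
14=14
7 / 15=0.47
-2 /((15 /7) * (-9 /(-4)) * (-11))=56 /1485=0.04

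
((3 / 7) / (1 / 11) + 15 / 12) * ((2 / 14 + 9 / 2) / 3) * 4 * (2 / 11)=10855 / 1617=6.71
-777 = -777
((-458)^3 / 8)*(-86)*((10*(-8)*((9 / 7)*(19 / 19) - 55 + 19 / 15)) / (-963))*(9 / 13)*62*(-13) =5641981358710976 / 2247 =2510895130712.49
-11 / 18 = -0.61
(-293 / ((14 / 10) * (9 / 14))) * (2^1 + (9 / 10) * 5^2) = -71785 / 9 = -7976.11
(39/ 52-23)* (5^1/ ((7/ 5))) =-2225/ 28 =-79.46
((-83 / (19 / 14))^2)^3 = 2461709311135326784 / 47045881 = 52325713937.32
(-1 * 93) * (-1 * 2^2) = 372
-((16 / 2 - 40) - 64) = 96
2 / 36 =1 / 18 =0.06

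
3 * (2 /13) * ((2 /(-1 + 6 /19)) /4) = -0.34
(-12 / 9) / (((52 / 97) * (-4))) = 97 / 156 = 0.62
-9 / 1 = -9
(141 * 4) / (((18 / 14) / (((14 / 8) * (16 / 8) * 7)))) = 32242 / 3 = 10747.33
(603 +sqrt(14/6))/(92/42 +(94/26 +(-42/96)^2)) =23296 * sqrt(21)/419137 +42142464/419137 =100.80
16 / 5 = 3.20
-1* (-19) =19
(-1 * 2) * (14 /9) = -3.11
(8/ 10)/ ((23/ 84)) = 336/ 115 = 2.92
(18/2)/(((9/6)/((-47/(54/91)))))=-4277/9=-475.22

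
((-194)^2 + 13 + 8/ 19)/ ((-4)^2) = 715339/ 304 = 2353.09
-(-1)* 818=818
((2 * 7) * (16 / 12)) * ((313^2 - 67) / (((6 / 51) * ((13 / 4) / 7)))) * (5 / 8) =20910863.08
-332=-332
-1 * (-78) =78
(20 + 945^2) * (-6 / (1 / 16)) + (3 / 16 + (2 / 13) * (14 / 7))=-17832322457 / 208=-85732319.50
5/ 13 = 0.38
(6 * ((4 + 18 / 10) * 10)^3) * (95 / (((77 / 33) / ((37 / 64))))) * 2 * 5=3857730075 / 14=275552148.21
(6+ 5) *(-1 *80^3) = -5632000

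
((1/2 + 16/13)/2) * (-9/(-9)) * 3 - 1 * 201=-10317/52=-198.40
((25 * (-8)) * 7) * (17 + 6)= -32200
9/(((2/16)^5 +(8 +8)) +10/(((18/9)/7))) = 0.18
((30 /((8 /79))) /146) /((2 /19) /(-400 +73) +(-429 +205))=-7362405 /812760976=-0.01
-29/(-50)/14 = 29/700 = 0.04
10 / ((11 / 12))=120 / 11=10.91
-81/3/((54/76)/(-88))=3344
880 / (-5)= -176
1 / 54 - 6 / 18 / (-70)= 22 / 945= 0.02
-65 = -65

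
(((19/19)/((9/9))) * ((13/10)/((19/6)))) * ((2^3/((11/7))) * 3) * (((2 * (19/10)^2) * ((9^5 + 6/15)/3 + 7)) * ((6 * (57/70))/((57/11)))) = 2626269984/3125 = 840406.39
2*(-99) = -198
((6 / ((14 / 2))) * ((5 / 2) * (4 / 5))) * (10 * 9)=1080 / 7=154.29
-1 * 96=-96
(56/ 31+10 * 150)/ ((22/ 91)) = 2118298/ 341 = 6212.02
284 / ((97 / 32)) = 9088 / 97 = 93.69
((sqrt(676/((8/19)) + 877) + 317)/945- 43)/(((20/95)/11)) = -2226.47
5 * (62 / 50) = 31 / 5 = 6.20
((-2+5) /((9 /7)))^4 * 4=9604 /81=118.57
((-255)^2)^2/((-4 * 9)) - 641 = -469808189/4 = -117452047.25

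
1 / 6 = 0.17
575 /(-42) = -575 /42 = -13.69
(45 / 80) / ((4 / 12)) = 1.69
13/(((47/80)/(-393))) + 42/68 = -13895493/1598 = -8695.55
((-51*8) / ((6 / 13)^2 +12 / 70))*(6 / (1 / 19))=-45853080 / 379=-120984.38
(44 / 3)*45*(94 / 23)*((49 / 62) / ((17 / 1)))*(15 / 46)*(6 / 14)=4885650 / 278783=17.52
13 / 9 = 1.44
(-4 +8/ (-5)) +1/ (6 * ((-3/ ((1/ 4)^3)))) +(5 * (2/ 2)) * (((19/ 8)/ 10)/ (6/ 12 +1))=-27701/ 5760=-4.81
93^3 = 804357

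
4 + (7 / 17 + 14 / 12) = 569 / 102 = 5.58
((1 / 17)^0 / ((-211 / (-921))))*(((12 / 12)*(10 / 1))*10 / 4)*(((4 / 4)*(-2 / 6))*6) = -46050 / 211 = -218.25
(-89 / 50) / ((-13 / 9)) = 801 / 650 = 1.23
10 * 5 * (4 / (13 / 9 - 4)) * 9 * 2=-32400 / 23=-1408.70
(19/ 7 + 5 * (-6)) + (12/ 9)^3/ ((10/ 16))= -22201/ 945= -23.49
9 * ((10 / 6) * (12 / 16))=45 / 4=11.25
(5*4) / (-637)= -20 / 637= -0.03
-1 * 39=-39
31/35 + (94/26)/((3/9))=11.73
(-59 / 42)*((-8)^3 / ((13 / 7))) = 387.28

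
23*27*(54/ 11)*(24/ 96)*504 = 4225284/ 11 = 384116.73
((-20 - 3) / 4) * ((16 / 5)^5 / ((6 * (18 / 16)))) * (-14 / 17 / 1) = 337641472 / 1434375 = 235.39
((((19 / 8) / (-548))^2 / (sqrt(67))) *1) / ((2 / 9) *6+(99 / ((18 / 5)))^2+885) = 1083 *sqrt(67) / 6345481178368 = 0.00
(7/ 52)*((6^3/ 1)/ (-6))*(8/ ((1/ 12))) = -6048/ 13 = -465.23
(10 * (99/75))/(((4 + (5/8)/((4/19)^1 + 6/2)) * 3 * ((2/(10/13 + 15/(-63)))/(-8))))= -1245376/558831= -2.23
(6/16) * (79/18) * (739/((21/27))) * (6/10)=525429/560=938.27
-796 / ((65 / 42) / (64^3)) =-8763998208 / 65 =-134830741.66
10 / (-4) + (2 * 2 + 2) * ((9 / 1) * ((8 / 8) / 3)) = 15.50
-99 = -99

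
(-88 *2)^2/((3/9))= 92928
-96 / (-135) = 32 / 45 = 0.71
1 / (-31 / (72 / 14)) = -36 / 217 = -0.17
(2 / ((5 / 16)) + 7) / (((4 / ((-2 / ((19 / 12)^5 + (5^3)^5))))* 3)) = -2778624 / 37968750012380495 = -0.00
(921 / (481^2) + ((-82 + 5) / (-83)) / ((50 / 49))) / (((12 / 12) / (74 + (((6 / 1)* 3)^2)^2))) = 1842045873503 / 19202963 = 95925.09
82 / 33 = 2.48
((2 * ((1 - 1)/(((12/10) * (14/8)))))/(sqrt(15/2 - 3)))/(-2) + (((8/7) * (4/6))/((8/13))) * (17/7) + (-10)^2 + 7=16171/147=110.01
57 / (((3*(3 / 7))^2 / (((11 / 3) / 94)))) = 1.35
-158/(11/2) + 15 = -151/11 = -13.73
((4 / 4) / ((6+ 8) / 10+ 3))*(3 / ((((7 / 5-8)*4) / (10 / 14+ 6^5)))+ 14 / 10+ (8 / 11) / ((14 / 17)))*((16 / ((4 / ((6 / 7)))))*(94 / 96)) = -63798223 / 94864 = -672.52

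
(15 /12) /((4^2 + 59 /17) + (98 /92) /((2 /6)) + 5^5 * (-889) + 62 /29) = -56695 /126003512482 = -0.00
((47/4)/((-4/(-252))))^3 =25960629681/64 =405634838.77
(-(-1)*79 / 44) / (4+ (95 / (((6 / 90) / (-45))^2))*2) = 79 / 3809025176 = 0.00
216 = 216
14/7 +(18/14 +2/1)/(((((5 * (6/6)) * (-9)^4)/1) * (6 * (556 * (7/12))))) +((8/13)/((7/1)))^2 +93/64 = 8363745853699/2416671391680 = 3.46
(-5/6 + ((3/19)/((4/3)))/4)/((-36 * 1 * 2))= 733/65664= 0.01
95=95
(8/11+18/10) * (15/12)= 139/44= 3.16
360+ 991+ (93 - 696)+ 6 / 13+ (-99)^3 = -12604157 / 13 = -969550.54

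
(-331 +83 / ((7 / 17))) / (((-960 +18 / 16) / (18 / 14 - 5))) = -62816 / 125293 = -0.50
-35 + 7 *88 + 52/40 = 5823/10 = 582.30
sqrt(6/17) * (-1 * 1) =-sqrt(102)/17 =-0.59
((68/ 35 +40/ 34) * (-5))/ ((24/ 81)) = -6264/ 119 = -52.64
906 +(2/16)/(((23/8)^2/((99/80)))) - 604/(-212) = 254819257/280370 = 908.87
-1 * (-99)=99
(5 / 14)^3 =125 / 2744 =0.05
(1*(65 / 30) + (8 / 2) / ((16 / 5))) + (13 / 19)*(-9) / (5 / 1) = 2491 / 1140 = 2.19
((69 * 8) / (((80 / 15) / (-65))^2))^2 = 6883932875625 / 1024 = 6722590698.85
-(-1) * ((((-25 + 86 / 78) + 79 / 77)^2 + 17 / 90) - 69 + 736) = 35780232979 / 30060030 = 1190.29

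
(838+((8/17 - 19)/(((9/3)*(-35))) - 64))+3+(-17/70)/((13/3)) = 12022053/15470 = 777.12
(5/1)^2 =25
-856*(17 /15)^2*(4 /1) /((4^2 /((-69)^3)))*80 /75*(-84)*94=-95065348906752 /125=-760522791254.02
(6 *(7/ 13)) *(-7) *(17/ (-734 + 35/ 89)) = 444822/ 848783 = 0.52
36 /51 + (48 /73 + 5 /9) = 21433 /11169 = 1.92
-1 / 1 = -1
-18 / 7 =-2.57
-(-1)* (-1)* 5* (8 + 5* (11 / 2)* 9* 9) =-22355 / 2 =-11177.50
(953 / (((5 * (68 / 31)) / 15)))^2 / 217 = 253390311 / 32368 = 7828.42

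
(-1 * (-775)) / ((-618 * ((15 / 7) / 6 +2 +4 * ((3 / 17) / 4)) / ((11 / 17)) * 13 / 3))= -59675 / 807417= -0.07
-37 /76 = -0.49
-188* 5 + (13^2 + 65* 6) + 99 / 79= -30000 / 79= -379.75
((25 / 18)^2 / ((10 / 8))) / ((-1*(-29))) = 125 / 2349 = 0.05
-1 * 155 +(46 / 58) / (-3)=-155.26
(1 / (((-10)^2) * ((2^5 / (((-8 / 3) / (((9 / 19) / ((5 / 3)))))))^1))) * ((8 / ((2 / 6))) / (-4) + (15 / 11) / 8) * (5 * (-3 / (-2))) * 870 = 157035 / 1408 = 111.53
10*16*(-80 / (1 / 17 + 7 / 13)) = -707200 / 33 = -21430.30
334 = 334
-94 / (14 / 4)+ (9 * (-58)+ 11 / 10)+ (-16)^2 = -20423 / 70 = -291.76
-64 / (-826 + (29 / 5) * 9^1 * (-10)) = 16 / 337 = 0.05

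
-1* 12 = -12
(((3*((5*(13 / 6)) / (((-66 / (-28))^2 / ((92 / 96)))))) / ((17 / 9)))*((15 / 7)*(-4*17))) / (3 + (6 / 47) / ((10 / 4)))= -12296375 / 86757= -141.73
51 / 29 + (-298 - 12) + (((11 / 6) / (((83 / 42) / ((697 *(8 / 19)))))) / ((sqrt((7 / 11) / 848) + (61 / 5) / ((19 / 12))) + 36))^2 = -269.48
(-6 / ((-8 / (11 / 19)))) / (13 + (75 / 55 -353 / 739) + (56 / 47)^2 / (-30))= 8888695695 / 283289953868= 0.03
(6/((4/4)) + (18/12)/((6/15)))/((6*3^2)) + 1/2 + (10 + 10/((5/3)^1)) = 1201/72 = 16.68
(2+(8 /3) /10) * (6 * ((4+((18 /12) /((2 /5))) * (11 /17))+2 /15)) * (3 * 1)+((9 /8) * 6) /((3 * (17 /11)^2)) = 7762021 /28900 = 268.58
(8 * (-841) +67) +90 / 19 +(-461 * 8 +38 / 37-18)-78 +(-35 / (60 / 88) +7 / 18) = -132742745 / 12654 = -10490.18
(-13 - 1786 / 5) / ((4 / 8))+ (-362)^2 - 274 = 650148 / 5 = 130029.60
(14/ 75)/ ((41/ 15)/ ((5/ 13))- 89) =-7/ 3071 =-0.00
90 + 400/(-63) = 5270/63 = 83.65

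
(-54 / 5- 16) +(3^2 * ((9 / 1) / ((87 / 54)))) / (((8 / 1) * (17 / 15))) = -209573 / 9860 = -21.25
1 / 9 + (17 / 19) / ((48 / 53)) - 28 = -73601 / 2736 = -26.90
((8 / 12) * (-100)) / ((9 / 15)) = -1000 / 9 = -111.11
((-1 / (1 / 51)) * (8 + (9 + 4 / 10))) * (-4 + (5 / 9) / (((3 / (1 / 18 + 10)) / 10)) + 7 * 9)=-68881.23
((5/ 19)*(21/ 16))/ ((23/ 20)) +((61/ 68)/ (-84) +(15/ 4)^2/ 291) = 40917923/ 121062984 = 0.34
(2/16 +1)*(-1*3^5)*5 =-10935/8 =-1366.88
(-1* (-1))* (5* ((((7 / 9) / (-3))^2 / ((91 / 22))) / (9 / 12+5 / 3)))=3080 / 91611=0.03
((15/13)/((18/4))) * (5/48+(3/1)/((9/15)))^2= 6.68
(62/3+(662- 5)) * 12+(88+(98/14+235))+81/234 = 220021/26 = 8462.35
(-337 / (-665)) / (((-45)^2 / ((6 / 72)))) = 337 / 16159500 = 0.00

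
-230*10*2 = -4600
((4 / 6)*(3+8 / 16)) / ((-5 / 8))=-56 / 15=-3.73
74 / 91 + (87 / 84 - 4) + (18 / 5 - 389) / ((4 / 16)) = -2809627 / 1820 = -1543.75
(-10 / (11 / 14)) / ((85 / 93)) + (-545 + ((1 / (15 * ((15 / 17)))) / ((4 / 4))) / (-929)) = -21847087154 / 39087675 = -558.93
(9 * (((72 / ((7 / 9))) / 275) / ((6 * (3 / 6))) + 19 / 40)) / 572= 81387 / 8808800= 0.01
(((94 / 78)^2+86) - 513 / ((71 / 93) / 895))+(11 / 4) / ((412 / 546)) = -53507416873187 / 88984584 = -601311.09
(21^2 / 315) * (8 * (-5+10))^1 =56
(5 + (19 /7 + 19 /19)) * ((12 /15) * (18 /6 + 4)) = 244 /5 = 48.80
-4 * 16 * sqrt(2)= -64 * sqrt(2)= -90.51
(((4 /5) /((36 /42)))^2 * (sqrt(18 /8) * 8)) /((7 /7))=784 /75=10.45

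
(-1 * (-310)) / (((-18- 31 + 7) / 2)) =-310 / 21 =-14.76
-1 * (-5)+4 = 9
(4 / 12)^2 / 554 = 1 / 4986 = 0.00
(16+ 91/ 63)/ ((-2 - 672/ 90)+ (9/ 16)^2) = -200960/ 105411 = -1.91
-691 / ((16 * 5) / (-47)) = 32477 / 80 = 405.96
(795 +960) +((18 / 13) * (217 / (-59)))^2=1047704031 / 588289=1780.93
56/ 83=0.67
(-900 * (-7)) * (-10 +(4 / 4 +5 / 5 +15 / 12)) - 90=-42615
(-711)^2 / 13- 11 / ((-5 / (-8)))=2526461 / 65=38868.63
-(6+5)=-11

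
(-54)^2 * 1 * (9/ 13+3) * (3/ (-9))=-46656/ 13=-3588.92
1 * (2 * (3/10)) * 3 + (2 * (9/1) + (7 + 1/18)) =26.86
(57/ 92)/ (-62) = -57/ 5704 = -0.01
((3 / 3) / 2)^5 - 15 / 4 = -119 / 32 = -3.72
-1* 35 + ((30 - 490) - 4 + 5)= -494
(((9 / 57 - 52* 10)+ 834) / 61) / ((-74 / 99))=-590931 / 85766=-6.89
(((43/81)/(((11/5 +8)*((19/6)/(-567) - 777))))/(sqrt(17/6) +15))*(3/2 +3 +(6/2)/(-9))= -0.00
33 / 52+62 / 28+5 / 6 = 4021 / 1092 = 3.68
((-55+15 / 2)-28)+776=1401 / 2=700.50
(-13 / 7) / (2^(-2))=-52 / 7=-7.43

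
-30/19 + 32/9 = 338/171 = 1.98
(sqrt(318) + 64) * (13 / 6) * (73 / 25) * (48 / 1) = 7592 * sqrt(318) / 25 + 485888 / 25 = 24850.91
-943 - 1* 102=-1045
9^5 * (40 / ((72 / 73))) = 2394765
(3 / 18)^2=1 / 36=0.03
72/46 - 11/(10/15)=-687/46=-14.93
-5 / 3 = -1.67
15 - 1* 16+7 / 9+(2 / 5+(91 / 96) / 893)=229973 / 1285920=0.18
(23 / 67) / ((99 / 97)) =2231 / 6633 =0.34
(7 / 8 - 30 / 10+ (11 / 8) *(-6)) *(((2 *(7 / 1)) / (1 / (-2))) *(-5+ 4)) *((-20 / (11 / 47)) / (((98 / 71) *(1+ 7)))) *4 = 1384855 / 154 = 8992.56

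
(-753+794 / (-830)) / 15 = -312892 / 6225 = -50.26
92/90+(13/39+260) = 11761/45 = 261.36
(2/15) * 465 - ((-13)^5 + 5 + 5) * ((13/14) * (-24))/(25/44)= -2548475662/175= -14562718.07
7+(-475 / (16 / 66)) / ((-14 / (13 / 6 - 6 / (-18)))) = 79943 / 224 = 356.89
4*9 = 36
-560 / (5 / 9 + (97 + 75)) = -5040 / 1553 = -3.25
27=27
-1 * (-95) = 95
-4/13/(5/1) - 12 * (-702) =547556/65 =8423.94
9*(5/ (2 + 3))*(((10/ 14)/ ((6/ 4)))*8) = 240/ 7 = 34.29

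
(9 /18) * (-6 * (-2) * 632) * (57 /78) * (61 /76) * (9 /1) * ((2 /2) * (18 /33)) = 1561356 /143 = 10918.57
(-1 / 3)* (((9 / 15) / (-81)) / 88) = 1 / 35640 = 0.00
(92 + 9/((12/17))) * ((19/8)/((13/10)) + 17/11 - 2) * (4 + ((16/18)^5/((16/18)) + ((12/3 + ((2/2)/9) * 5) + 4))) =28442266795/15011568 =1894.69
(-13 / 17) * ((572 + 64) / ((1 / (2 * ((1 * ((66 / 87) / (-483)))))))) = 121264 / 79373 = 1.53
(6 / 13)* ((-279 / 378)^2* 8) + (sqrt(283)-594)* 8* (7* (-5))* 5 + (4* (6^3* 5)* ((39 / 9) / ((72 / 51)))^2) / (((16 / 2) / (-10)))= 11935738627 / 15288-1400* sqrt(283)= 757174.32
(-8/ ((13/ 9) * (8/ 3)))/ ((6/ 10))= -45/ 13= -3.46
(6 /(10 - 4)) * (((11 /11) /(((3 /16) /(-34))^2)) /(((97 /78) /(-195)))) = -500131840 /97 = -5155998.35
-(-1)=1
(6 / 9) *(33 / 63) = 22 / 63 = 0.35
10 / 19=0.53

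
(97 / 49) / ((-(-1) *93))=0.02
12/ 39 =4/ 13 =0.31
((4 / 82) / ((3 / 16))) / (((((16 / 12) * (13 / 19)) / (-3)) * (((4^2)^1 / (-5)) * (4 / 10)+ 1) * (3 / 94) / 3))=1071600 / 3731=287.22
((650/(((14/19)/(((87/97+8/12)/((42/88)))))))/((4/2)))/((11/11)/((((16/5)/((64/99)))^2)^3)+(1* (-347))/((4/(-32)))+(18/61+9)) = 56347090049348777250/108613047589093431937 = 0.52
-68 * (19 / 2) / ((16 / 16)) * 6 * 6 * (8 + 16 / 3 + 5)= -426360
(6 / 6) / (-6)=-1 / 6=-0.17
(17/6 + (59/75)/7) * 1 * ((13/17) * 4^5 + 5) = 2321.40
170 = 170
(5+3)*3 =24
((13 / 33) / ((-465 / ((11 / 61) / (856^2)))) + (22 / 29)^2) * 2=30178450230347 / 26219087451360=1.15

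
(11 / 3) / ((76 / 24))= 22 / 19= 1.16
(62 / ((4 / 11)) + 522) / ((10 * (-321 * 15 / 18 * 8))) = -277 / 8560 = -0.03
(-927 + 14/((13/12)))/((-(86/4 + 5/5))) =7922/195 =40.63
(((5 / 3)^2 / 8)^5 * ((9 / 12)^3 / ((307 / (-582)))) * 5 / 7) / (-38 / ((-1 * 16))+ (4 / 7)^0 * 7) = -189453125 / 616020443136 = -0.00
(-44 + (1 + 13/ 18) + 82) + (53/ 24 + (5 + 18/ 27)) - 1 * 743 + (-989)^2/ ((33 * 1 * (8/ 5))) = 1765132/ 99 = 17829.62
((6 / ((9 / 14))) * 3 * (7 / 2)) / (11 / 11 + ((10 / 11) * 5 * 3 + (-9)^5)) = -539 / 324689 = -0.00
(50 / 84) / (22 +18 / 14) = 25 / 978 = 0.03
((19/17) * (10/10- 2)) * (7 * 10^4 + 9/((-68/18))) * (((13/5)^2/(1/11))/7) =-84061118999/101150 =-831054.07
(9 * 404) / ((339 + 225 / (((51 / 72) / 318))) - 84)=20604 / 573845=0.04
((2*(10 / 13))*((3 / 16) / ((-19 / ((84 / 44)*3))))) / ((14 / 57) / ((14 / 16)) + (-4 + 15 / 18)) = 0.03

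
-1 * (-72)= 72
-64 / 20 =-16 / 5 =-3.20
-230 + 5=-225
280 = 280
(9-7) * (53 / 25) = 106 / 25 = 4.24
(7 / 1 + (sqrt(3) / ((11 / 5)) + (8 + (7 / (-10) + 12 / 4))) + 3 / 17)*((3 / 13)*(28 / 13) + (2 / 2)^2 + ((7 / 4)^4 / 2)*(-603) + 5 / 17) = -51612.47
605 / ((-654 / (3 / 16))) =-605 / 3488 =-0.17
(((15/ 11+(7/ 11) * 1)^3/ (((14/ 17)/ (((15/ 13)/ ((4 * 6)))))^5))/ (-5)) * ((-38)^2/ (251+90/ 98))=-320355235625/ 51512986555383808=-0.00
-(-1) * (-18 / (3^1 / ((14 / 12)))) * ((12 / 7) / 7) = -12 / 7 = -1.71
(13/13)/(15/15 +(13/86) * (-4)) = 43/17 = 2.53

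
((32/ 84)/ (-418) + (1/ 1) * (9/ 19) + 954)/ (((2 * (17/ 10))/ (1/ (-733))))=-20945905/ 54691329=-0.38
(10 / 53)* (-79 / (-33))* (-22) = -1580 / 159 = -9.94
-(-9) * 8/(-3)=-24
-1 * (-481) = 481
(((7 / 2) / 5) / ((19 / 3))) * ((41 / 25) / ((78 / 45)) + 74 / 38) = 150087 / 469300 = 0.32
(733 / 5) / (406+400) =733 / 4030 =0.18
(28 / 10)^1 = 14 / 5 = 2.80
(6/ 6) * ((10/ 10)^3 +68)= 69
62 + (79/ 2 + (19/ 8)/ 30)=24379/ 240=101.58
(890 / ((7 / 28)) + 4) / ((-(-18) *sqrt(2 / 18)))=594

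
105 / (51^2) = 35 / 867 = 0.04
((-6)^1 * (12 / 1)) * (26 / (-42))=312 / 7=44.57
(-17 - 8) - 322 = -347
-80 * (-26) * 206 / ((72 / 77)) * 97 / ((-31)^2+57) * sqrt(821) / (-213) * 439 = -87808700980 * sqrt(821) / 975753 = -2578512.47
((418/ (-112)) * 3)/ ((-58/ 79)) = 49533/ 3248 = 15.25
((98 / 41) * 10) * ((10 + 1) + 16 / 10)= 12348 / 41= 301.17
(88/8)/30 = 11/30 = 0.37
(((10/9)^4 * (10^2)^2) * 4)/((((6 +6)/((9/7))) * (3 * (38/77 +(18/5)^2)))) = 13750000000/84958389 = 161.84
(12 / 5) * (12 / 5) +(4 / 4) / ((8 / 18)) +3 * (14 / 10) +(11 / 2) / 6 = 1969 / 150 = 13.13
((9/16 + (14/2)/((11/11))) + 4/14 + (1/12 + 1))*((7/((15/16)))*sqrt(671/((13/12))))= 6002*sqrt(26169)/585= 1659.72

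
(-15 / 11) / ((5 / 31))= -93 / 11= -8.45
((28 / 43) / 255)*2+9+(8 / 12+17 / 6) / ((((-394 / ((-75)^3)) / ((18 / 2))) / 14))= 2040042888329 / 4320210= 472209.20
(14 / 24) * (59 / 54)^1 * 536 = 27671 / 81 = 341.62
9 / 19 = 0.47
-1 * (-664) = 664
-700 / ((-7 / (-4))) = -400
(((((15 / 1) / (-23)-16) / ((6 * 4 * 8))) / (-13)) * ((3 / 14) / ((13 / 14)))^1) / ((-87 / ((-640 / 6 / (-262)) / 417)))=-1915 / 110838947778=-0.00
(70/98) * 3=15/7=2.14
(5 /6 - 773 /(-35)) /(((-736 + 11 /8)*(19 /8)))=-154016 /11724615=-0.01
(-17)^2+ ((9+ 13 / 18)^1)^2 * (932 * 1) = 7159034 / 81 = 88383.14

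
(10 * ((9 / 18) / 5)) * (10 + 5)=15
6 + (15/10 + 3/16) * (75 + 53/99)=11745/88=133.47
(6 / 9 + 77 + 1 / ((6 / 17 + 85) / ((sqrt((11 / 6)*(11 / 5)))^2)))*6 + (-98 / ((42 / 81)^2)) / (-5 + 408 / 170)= 114399537 / 188630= 606.48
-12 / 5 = -2.40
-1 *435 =-435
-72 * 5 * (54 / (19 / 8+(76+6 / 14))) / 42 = -8640 / 1471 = -5.87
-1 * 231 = -231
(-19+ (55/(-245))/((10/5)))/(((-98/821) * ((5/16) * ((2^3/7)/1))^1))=1537733/3430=448.32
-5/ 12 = -0.42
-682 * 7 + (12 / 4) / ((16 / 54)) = -38111 / 8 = -4763.88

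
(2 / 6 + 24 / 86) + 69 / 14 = 10007 / 1806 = 5.54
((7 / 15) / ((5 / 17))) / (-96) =-119 / 7200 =-0.02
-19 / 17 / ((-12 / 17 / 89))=1691 / 12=140.92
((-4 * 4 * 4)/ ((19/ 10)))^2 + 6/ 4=820283/ 722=1136.13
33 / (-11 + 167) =11 / 52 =0.21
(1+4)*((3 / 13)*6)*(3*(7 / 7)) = 270 / 13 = 20.77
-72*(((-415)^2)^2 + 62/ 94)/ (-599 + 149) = 5576352717624/ 1175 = 4745832100.11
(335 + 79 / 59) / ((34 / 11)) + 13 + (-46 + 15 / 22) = 1687991 / 22066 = 76.50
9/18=1/2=0.50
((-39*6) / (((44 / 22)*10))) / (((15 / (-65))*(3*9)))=169 / 90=1.88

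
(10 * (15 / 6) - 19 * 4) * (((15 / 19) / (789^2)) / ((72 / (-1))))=85 / 94623192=0.00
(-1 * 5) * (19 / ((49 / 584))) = -55480 / 49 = -1132.24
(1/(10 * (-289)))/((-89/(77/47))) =0.00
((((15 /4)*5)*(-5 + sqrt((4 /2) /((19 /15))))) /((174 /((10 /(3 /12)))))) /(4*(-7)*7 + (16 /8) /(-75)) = 46875 /426358 - 9375*sqrt(570) /8100802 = 0.08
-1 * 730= -730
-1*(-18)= 18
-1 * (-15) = 15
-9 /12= -3 /4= -0.75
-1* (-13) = 13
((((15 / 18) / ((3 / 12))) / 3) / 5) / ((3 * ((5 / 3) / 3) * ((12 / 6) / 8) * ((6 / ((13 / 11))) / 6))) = 104 / 165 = 0.63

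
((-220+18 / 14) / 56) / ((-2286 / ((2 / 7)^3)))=0.00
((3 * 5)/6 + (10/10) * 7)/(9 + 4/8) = 1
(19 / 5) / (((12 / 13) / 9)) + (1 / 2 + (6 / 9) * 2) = 2333 / 60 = 38.88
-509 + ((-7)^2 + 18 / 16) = -3671 / 8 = -458.88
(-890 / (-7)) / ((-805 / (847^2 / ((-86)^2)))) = -1303049 / 85054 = -15.32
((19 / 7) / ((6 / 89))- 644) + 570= -1417 / 42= -33.74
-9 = -9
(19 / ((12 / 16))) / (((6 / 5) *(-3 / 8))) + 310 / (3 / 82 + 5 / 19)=12330620 / 12609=977.92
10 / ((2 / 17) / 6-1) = -51 / 5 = -10.20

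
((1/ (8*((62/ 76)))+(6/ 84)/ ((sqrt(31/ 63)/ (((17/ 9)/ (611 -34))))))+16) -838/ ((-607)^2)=17*sqrt(217)/ 751254+737899435/ 45687676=16.15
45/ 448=0.10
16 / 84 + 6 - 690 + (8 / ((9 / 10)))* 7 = -39160 / 63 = -621.59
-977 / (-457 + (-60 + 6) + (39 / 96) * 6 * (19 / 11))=171952 / 89195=1.93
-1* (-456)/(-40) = -57/5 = -11.40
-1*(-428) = 428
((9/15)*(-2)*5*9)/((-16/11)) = 297/8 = 37.12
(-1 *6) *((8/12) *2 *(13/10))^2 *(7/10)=-4732/375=-12.62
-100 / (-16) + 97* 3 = 1189 / 4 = 297.25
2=2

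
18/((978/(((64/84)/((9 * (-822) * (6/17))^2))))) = 289/140506629669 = 0.00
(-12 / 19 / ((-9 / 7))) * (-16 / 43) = -448 / 2451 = -0.18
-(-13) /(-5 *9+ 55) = 13 /10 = 1.30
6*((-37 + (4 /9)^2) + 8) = -4666 /27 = -172.81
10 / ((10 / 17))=17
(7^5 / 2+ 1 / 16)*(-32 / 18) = -14939.67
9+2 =11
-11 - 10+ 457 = 436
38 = 38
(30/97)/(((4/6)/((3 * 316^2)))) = 13480560/97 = 138974.85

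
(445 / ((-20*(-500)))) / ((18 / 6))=89 / 6000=0.01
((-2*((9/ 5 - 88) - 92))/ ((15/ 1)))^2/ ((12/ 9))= 423.40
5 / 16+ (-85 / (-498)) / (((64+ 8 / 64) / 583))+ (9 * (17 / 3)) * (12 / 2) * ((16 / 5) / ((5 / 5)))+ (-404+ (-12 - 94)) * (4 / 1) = -10821221743 / 10218960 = -1058.94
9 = 9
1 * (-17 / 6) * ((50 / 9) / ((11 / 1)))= -1.43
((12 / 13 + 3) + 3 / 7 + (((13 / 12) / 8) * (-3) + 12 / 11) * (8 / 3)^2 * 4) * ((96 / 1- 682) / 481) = -125786072 / 4333329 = -29.03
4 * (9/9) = 4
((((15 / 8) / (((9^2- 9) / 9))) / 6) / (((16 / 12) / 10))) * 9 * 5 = 3375 / 256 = 13.18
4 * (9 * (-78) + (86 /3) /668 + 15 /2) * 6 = -2783384 /167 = -16666.97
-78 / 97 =-0.80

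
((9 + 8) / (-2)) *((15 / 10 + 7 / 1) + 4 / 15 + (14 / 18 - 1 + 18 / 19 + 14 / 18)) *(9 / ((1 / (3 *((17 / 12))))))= -5075129 / 1520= -3338.90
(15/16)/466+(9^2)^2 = 48918831/7456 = 6561.00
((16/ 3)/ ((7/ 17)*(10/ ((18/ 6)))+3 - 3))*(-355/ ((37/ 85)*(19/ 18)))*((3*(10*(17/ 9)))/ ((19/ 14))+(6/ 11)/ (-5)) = -128588140896/ 1028489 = -125026.27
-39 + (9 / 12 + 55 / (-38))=-3017 / 76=-39.70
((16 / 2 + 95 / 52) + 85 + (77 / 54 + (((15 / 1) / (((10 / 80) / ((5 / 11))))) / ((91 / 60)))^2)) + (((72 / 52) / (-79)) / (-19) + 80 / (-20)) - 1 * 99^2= -1366922770348049 / 162432378108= -8415.33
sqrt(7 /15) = sqrt(105) /15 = 0.68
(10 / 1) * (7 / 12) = 35 / 6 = 5.83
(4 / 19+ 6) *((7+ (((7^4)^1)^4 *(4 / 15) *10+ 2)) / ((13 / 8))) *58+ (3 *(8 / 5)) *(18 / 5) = 363913882909396068112 / 18525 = 19644474111168478.71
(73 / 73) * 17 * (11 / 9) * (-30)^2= 18700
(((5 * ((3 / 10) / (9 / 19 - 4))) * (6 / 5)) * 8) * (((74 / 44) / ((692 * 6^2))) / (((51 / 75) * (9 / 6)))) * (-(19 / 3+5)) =3515 / 1147509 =0.00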